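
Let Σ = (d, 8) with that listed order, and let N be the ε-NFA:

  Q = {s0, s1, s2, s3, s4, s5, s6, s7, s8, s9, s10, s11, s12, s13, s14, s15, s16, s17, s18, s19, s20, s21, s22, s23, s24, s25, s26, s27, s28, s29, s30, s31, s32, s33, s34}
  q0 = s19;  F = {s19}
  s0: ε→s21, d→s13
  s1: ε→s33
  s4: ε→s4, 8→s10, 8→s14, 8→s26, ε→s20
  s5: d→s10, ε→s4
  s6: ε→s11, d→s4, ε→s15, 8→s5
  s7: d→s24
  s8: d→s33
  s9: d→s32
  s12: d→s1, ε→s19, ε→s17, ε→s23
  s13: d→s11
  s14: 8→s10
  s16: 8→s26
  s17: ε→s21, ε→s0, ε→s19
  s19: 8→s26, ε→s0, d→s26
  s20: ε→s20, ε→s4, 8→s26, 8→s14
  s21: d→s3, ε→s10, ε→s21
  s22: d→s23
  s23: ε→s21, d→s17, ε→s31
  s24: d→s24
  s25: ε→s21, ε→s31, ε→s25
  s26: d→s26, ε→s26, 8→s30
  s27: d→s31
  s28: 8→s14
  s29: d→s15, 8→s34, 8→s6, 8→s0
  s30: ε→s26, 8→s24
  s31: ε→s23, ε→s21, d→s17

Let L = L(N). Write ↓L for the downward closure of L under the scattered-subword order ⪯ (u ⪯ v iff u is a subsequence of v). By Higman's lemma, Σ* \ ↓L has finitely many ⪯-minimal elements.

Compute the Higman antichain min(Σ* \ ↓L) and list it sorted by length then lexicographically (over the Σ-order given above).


Antichain: [d, 8].

|Q|=35, |F|=1, |δ|=59 (27 ε).
min D↑ (2 st, q0=0, F={1}): 0:d→1,8→1 1:d→1,8→1 (ε-aug+det+¬).
'd': run [10, 6] end={s11,s13,s24,s26,s3,s30} rej; 1/1 single-dels accept.
'8': |S_i|=[10, 3] end={s24,s26,s30} rej; 1/1 deletions ∈↓L.
2 words, ⪯-incomp.


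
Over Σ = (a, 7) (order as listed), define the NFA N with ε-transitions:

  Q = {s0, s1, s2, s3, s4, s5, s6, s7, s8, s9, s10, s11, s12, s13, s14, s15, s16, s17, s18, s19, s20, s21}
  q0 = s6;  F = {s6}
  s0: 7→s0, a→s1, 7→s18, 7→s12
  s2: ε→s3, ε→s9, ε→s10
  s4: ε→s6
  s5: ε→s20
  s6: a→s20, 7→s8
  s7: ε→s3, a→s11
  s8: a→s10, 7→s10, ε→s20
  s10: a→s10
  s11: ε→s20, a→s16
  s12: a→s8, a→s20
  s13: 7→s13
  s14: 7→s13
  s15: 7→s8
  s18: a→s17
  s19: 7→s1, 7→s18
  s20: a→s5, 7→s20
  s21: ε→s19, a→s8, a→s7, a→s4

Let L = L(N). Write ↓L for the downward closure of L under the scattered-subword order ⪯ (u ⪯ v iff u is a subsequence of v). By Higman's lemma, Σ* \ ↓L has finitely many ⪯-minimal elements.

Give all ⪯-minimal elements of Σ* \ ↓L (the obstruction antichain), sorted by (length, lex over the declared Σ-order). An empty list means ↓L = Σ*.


Antichain: [a, 7].

|Q|=22, |F|=1, |δ|=33 (9 ε).
min D↑ (2 st, q0=0, F={1}): 0:a→1,7→1 1:a→1,7→1 [Hopcroft].
'a': N↓-sim [5, 3] end={s10,s20,s5} ∉↓L; 1/1 deletions ∈↓L.
'7': N↓-sim [5, 4] end={s10,s20,s5,s8} ∉↓L; 1/1 del acc.
2 words, ⪯-incomp.


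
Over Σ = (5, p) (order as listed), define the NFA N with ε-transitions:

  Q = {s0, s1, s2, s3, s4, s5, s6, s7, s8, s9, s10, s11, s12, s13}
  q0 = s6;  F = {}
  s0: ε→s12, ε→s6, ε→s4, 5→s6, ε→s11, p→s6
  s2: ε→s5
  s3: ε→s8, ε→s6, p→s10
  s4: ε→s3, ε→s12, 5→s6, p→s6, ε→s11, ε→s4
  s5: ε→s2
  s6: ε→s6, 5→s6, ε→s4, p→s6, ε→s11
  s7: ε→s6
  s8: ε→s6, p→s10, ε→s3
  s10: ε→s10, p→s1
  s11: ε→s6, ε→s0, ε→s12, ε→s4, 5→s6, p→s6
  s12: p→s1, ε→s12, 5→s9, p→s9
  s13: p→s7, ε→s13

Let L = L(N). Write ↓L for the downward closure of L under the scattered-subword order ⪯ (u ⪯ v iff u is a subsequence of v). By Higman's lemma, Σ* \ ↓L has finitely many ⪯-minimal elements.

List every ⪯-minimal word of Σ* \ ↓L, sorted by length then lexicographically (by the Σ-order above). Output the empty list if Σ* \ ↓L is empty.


A = [ε].

|Q|=14, |F|=0, |δ|=40 (25 ε).
min D↑ (1 st, q0=0, F={0}): 0:5→0,p→0.
ε ∈ L(D↑) ⇒ ↓L = ∅.


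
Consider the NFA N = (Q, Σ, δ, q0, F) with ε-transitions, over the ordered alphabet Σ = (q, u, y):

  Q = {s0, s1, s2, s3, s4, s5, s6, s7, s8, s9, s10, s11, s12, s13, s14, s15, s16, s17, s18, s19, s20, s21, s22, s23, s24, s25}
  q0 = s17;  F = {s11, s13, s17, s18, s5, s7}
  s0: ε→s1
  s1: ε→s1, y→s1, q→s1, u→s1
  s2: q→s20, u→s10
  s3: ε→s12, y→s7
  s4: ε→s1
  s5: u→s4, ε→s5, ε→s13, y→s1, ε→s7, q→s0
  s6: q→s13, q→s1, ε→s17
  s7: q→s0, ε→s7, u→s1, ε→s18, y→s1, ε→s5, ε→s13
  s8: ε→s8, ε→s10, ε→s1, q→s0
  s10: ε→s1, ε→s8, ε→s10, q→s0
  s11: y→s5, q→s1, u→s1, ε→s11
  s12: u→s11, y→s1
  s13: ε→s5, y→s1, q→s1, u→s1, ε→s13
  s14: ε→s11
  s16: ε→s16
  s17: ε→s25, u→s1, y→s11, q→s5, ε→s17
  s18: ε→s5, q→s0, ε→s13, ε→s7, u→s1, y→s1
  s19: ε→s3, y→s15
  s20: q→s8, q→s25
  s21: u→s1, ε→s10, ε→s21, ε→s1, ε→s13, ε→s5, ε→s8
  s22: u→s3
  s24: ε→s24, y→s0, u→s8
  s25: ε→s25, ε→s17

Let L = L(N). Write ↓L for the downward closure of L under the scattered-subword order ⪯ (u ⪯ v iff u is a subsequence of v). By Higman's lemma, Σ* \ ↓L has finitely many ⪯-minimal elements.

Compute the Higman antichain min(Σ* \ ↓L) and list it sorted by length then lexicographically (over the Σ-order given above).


Antichain: [u, qq, qy, yq, yyy].

|Q|=26, |F|=6, |δ|=75 (38 ε).
min D↑ (4 st, q0=0, F={2}): 0:q→1,u→2,y→3 1:q→2,u→2,y→2 2:q→2,u→2,y→2 3:q→2,u→2,y→1.
'u': N↓-sim [10, 2] end={s1,s4} ∉↓L; 1/1 deletions ∈↓L.
'qq': |S_i|=[10, 7, 2] end={s0,s1} ∉↓L; 2/2 deletions ∈↓L.
'qy': run [10, 7, 1] end={s1} rej; 2/2 single-dels accept.
'yq': |S_i|=[10, 8, 2] end={s0,s1} rej; 2/2 del acc.
'yyy': run [10, 8, 7, 1] end={s1} — reject; 3/3 single-dels accept.
5 obstructions.


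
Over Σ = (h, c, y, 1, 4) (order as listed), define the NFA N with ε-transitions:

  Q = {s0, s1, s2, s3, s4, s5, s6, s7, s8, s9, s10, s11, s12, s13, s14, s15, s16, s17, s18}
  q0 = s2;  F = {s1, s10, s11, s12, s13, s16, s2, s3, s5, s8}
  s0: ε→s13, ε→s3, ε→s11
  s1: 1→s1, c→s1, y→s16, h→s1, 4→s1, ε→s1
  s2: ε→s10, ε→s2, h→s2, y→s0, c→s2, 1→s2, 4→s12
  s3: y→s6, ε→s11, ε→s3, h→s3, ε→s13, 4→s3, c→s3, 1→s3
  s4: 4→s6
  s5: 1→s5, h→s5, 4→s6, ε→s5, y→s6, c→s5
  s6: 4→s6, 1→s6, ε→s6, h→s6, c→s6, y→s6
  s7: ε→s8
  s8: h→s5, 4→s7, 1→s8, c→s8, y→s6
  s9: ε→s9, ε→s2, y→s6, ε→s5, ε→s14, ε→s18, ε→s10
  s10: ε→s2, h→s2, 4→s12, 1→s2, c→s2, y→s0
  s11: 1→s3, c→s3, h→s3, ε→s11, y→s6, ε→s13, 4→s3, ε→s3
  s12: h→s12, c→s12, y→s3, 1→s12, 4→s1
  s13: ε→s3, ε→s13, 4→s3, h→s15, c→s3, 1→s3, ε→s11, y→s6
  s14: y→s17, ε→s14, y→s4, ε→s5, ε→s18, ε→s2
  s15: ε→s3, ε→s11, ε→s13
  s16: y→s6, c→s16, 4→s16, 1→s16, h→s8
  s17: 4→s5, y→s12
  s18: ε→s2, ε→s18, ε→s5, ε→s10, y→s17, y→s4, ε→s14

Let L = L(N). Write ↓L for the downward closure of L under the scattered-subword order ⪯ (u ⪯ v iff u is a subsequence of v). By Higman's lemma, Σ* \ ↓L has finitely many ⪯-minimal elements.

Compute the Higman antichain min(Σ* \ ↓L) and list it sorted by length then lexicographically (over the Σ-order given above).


|Q|=19, |F|=10, |δ|=100 (37 ε).
min D↑ (8 st, q0=0, F={3}): 0:h→0,c→0,y→1,1→0,4→2 1:h→1,c→1,y→3,1→1,4→1 2:h→2,c→2,y→1,1→2,4→4 3:h→3,c→3,y→3,1→3,4→3 4:h→4,c→4,y→5,1→4,4→4 5:h→6,c→5,y→3,1→5,4→5 6:h→7,c→6,y→3,1→6,4→6 7:h→7,c→7,y→3,1→7,4→3 [Hopcroft].
'yy': N↓-sim [14, 10, 1] end={s6} rej; 2/2 deletions ∈↓L.
'44yhh4': run [14, 11, 10, 5, 4, 2, 1] end={s6} ∉↓L; 6/6 deletions ∈↓L.
2 minimals (antichain).

A = [yy, 44yhh4].


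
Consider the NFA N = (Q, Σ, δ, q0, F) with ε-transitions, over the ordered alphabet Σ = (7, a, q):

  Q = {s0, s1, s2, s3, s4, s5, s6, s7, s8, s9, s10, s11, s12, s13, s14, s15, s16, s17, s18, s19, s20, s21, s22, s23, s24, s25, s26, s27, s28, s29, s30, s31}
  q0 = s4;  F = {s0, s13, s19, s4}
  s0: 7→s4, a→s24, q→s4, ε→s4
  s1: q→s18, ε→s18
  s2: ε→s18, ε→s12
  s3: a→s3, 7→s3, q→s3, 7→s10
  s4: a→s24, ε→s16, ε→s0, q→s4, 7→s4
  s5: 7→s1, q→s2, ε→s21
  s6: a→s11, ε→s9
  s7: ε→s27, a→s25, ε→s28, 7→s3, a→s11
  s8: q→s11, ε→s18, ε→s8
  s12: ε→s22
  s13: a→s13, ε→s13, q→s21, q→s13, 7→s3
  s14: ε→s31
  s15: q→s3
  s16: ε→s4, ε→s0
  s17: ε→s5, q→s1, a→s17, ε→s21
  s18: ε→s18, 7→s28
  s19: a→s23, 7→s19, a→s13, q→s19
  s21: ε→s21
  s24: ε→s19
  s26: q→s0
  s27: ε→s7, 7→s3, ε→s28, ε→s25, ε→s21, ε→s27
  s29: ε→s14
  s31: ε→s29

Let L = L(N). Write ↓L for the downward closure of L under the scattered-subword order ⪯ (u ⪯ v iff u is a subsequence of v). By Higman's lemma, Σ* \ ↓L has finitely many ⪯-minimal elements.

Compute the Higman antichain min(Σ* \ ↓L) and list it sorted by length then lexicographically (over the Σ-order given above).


|Q|=32, |F|=4, |δ|=61 (29 ε).
min D↑ (4 st, q0=0, F={3}): 0:7→0,a→1,q→0 1:7→1,a→2,q→1 2:7→3,a→2,q→2 3:7→3,a→3,q→3 (ε-aug+det+¬).
'aa7': |S_i|=[10, 7, 5, 2] end={s10,s3} rej; 3/3 deletions ∈↓L.
1 minimals (antichain).

min(Σ*\↓L) = [aa7].


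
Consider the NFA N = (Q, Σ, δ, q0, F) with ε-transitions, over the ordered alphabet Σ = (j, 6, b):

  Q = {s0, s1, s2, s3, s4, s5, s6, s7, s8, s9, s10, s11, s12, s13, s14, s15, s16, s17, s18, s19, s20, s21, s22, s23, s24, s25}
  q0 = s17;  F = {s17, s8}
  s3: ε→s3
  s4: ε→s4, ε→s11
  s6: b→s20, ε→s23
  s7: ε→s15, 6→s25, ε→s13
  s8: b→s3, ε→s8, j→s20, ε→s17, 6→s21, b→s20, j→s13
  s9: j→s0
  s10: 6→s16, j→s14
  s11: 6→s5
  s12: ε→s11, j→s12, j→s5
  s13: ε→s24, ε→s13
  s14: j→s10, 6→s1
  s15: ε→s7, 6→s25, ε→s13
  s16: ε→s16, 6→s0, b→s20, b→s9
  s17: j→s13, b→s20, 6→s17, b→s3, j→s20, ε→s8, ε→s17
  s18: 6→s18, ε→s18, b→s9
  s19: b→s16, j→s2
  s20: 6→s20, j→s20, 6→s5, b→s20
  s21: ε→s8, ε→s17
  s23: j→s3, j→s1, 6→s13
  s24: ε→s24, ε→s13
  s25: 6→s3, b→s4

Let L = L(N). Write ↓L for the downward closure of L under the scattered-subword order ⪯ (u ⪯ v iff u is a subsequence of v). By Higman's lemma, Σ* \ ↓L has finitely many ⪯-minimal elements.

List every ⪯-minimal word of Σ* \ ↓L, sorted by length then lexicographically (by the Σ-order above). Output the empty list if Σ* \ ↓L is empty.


|Q|=26, |F|=2, |δ|=58 (21 ε).
min D↑ (2 st, q0=0, F={1}): 0:j→1,6→0,b→1 1:j→1,6→1,b→1 (ε-aug+det+¬).
'j': run [8, 4] end={s13,s20,s24,s5} ∉↓L; 1/1 deletions ∈↓L.
'b': run [8, 3] end={s20,s3,s5} — reject; 1/1 single-dels accept.
2 obstructions.

A = [j, b].


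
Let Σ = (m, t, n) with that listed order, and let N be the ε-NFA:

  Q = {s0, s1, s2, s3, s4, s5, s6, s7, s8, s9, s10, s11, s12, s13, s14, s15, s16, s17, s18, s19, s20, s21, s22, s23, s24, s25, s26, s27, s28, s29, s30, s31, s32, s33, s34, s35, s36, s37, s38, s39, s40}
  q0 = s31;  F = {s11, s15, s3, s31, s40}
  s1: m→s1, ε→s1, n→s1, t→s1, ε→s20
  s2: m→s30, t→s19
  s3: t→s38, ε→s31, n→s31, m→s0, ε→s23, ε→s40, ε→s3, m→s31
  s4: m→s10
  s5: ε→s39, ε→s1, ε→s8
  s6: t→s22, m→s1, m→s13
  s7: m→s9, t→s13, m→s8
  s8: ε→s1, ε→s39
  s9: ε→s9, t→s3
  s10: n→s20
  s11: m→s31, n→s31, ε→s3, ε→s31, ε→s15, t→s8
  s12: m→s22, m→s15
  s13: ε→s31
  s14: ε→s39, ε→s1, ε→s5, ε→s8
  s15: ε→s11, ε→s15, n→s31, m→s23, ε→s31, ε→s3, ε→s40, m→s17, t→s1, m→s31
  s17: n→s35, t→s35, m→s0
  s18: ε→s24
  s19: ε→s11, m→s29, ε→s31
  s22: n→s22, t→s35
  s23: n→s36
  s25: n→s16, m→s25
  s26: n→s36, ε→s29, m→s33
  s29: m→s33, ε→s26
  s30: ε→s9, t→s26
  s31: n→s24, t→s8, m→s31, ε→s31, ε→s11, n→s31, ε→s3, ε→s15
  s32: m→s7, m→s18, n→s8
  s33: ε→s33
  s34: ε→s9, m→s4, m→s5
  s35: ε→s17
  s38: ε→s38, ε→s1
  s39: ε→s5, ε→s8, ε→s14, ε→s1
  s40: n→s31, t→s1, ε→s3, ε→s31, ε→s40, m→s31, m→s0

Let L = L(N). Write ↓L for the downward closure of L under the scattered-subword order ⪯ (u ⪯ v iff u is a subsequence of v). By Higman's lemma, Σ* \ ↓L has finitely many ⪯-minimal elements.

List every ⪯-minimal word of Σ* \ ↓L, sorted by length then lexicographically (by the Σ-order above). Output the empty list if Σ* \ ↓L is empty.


Antichain: [t].

|Q|=41, |F|=5, |δ|=101 (47 ε).
min D↑ (2 st, q0=0, F={1}): 0:m→0,t→1,n→0 1:m→1,t→1,n→1 [Hopcroft].
't': |S_i|=[18, 10] end={s0,s1,s14,s17,s20,s35,s38,s39,s5,s8} — reject; 1/1 del acc.
1 minimals (antichain).


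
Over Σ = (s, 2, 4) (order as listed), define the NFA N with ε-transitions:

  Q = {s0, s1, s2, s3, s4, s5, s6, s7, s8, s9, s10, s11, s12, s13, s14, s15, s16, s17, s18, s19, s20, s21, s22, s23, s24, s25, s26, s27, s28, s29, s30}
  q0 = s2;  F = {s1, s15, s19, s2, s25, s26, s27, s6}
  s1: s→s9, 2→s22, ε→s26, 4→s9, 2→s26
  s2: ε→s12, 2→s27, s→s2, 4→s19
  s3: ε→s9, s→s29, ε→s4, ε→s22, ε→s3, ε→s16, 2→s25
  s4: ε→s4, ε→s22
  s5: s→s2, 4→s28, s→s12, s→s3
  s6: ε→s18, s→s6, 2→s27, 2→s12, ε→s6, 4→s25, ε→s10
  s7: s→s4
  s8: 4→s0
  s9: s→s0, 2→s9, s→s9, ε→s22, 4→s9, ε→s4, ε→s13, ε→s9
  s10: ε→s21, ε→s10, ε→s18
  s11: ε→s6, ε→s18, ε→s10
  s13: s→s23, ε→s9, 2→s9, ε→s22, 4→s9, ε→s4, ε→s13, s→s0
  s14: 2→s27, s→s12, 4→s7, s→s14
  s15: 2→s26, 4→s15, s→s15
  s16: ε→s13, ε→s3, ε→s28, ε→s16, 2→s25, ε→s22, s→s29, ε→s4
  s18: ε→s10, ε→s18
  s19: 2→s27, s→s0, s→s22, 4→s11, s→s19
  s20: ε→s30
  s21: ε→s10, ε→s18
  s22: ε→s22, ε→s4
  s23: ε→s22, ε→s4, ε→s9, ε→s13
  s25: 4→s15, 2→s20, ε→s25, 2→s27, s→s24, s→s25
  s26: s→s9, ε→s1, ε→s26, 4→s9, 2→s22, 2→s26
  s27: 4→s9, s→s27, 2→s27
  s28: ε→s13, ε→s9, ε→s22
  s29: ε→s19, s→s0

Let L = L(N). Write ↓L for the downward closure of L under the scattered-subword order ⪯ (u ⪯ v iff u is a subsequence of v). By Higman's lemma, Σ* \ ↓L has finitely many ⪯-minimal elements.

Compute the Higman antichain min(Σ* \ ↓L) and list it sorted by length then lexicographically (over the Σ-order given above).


|Q|=31, |F|=8, |δ|=104 (50 ε).
min D↑ (8 st, q0=0, F={3}): 0:s→0,2→1,4→2 1:s→1,2→1,4→3 2:s→2,2→1,4→4 3:s→3,2→3,4→3 4:s→4,2→1,4→5 5:s→5,2→1,4→6 6:s→6,2→7,4→6 7:s→3,2→7,4→3 (ε-aug+det+¬).
'24': |S_i|=[22, 12, 6] end={s0,s13,s22,s23,s4,s9} ∉↓L; 2/2 deletions ∈↓L.
'44442s': N↓-sim [22, 21, 20, 14, 9, 8, 6] end={s0,s13,s22,s23,s4,s9} ∉↓L; 6/6 del acc.
2 obstructions.

A = [24, 44442s].


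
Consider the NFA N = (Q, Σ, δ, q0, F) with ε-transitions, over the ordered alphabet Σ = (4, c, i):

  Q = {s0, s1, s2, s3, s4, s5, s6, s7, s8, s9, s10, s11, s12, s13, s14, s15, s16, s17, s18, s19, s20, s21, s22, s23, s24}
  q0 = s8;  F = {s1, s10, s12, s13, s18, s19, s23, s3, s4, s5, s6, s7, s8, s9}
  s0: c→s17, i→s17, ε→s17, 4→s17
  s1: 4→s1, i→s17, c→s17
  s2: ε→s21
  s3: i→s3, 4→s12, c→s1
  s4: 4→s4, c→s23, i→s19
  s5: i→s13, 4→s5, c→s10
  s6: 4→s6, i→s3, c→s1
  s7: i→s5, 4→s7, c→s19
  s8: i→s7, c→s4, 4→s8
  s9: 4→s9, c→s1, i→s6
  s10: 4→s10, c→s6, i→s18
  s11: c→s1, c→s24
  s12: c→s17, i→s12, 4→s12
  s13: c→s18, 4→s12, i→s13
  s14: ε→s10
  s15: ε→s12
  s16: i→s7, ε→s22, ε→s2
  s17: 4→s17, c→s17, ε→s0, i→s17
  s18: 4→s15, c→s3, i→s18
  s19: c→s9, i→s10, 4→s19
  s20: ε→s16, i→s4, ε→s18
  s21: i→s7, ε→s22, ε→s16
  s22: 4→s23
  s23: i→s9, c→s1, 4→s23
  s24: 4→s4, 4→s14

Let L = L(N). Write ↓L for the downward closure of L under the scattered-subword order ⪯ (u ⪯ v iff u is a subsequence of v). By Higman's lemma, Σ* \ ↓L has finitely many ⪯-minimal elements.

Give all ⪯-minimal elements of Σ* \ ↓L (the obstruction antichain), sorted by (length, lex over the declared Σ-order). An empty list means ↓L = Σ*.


|Q|=25, |F|=14, |δ|=67 (11 ε).
min D↑ (15 st, q0=0, F={10}): 0:4→0,c→1,i→2 1:4→1,c→3,i→4 2:4→2,c→4,i→5 3:4→3,c→6,i→7 4:4→4,c→7,i→8 5:4→5,c→8,i→9 6:4→6,c→10,i→10 7:4→7,c→6,i→11 8:4→8,c→11,i→12 9:4→13,c→12,i→9 10:4→10,c→10,i→10 11:4→11,c→6,i→14 12:4→13,c→14,i→12 13:4→13,c→10,i→13 14:4→13,c→6,i→14 [Hopcroft].
'cccc': |S_i|=[17, 13, 8, 3, 2] end={s0,s17} ∉↓L; 4/4 deletions ∈↓L.
'ccci': |S_i|=[17, 13, 8, 3, 2] end={s0,s17} — reject; 4/4 del acc.
'iii4c': run [17, 14, 11, 8, 5, 2] end={s0,s17} ∉↓L; 5/5 del acc.
3 obstructions.

min(Σ*\↓L) = [cccc, ccci, iii4c].


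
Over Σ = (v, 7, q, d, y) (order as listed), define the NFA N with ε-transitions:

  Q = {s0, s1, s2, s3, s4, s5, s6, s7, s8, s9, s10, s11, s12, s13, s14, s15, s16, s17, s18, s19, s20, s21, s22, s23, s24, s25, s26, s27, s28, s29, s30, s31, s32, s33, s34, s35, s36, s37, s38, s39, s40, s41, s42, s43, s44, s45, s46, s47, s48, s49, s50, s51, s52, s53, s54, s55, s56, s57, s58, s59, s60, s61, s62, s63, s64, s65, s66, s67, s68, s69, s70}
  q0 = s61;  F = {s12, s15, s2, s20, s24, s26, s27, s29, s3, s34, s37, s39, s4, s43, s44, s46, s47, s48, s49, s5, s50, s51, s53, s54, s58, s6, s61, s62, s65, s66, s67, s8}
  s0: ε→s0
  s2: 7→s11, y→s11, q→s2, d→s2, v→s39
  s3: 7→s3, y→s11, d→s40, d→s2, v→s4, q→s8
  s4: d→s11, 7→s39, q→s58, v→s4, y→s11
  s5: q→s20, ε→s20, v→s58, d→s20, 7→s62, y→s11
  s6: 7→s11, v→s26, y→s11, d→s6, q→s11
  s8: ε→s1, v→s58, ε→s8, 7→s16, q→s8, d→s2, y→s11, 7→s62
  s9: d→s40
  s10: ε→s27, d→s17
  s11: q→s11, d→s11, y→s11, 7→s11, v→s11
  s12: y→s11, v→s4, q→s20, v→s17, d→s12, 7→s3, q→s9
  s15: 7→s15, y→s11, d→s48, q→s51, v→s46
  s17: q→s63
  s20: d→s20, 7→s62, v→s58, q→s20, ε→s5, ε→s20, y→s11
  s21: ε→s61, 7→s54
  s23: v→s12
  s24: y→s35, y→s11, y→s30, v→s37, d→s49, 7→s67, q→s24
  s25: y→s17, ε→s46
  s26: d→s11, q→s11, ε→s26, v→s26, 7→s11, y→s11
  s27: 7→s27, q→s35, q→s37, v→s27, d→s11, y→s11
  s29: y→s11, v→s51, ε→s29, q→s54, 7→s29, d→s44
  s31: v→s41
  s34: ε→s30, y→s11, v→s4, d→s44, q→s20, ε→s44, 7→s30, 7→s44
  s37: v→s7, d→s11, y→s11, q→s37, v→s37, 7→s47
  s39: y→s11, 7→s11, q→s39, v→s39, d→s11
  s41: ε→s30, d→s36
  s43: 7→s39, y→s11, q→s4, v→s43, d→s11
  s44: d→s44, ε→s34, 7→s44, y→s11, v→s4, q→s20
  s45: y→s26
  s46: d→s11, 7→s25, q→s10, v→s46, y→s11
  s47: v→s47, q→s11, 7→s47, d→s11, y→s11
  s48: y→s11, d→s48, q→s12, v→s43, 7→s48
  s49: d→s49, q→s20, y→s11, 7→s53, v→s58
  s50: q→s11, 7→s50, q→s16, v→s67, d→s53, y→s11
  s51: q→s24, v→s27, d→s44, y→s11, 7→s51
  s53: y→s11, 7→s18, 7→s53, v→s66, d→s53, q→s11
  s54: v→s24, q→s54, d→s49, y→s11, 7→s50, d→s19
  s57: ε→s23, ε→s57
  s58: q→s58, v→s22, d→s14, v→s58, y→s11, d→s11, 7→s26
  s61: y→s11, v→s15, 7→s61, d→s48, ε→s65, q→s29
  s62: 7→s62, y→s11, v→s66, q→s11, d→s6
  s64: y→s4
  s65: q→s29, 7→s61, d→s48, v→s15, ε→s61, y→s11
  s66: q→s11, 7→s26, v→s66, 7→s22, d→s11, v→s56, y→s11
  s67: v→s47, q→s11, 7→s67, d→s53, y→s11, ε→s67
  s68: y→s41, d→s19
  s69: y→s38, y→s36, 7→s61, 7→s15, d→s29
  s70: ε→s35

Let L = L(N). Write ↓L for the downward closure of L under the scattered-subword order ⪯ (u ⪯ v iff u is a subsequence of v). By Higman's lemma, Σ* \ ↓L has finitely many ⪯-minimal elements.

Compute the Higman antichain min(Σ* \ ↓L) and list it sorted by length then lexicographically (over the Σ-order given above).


|Q|=71, |F|=32, |δ|=219 (21 ε).
min D↑ (30 st, q0=0, F={4}): 0:v→1,7→0,q→2,d→3,y→4 1:v→5,7→1,q→6,d→3,y→4 2:v→6,7→2,q→7,d→8,y→4 3:v→9,7→3,q→10,d→3,y→4 4:v→4,7→4,q→4,d→4,y→4 5:v→5,7→5,q→11,d→4,y→4 6:v→11,7→6,q→12,d→8,y→4 7:v→12,7→13,q→7,d→14,y→4 8:v→15,7→8,q→16,d→8,y→4 9:v→9,7→17,q→15,d→4,y→4 10:v→15,7→18,q→16,d→10,y→4 11:v→11,7→11,q→19,d→4,y→4 12:v→19,7→20,q→12,d→14,y→4 13:v→20,7→13,q→4,d→21,y→4 14:v→22,7→21,q→16,d→14,y→4 15:v→15,7→17,q→22,d→4,y→4 16:v→22,7→23,q→16,d→16,y→4 17:v→17,7→4,q→17,d→4,y→4 18:v→15,7→18,q→24,d→25,y→4 19:v→19,7→26,q→19,d→4,y→4 20:v→26,7→20,q→4,d→21,y→4 21:v→27,7→21,q→4,d→21,y→4 22:v→22,7→28,q→22,d→4,y→4 23:v→27,7→23,q→4,d→29,y→4 24:v→22,7→23,q→24,d→25,y→4 25:v→17,7→4,q→25,d→25,y→4 26:v→26,7→26,q→4,d→4,y→4 27:v→27,7→28,q→4,d→4,y→4 28:v→28,7→4,q→4,d→4,y→4 29:v→28,7→4,q→4,d→29,y→4 [Hopcroft].
'y': |S_i|=[49, 5] end={s11,s17,s30,s35,s63} — reject; 1/1 del acc.
'vvd': N↓-sim [49, 43, 20, 4] end={s11,s14,s17,s63} rej; 3/3 single-dels accept.
'dvd': run [49, 32, 12, 2] end={s11,s14} ∉↓L; 3/3 deletions ∈↓L.
'qq7q': N↓-sim [49, 42, 32, 13, 2] end={s11,s16} ∉↓L; 4/4 single-dels accept.
'dv77': run [49, 32, 12, 4, 1] end={s11} — reject; 4/4 deletions ∈↓L.
'dq7d7': |S_i|=[49, 32, 23, 17, 7, 1] end={s11} — reject; 5/5 del acc.
6 obstructions.

Antichain: [y, vvd, dvd, qq7q, dv77, dq7d7].


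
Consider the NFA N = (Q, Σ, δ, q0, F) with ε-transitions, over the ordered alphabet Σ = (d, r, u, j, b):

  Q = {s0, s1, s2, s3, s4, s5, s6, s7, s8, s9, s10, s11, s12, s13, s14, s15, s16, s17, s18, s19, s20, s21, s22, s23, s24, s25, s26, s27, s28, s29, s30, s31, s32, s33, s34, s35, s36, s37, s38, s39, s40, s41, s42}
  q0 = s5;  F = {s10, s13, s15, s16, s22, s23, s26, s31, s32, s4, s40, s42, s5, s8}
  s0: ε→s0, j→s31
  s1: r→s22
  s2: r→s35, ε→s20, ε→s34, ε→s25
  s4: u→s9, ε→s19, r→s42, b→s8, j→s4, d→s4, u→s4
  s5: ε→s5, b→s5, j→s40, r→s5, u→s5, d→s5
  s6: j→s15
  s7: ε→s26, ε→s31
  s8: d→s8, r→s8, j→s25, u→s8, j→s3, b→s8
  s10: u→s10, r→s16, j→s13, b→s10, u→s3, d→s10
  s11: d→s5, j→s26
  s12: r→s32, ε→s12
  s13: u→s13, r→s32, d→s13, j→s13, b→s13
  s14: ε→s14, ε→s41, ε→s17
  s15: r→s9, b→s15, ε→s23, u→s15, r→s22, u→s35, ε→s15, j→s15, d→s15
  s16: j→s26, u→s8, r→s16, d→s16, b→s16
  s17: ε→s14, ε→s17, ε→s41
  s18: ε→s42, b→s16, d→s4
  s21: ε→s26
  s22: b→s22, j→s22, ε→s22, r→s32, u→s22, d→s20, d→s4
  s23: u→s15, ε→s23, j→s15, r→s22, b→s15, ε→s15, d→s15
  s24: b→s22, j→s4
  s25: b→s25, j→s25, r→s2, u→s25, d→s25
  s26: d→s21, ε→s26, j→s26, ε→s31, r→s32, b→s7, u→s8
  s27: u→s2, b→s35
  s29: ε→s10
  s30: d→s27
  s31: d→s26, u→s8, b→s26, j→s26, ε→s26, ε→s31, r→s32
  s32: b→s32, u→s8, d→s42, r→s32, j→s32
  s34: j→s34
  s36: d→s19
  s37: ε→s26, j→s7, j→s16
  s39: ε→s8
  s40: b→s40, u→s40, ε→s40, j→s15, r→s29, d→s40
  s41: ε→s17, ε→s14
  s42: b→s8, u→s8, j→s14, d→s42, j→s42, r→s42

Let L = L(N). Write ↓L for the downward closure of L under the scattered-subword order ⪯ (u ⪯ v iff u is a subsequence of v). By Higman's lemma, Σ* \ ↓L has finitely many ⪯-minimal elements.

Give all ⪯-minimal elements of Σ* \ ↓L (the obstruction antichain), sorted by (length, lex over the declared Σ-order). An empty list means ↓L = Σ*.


|Q|=43, |F|=14, |δ|=132 (32 ε).
min D↑ (13 st, q0=0, F={11}): 0:d→0,r→0,u→0,j→1,b→0 1:d→1,r→2,u→1,j→3,b→1 2:d→2,r→4,u→2,j→5,b→2 3:d→3,r→6,u→3,j→3,b→3 4:d→4,r→4,u→7,j→8,b→4 5:d→5,r→9,u→5,j→5,b→5 6:d→10,r→9,u→6,j→6,b→6 7:d→7,r→7,u→7,j→11,b→7 8:d→8,r→9,u→7,j→8,b→8 9:d→12,r→9,u→7,j→9,b→9 10:d→10,r→12,u→10,j→10,b→7 11:d→11,r→11,u→11,j→11,b→11 12:d→12,r→12,u→7,j→12,b→7 (ε-aug+det+¬).
'jrruj': N↓-sim [28, 27, 24, 17, 7, 6] end={s2,s20,s25,s3,s34,s35} — reject; 5/5 single-dels accept.
'jjrdbj': N↓-sim [28, 27, 23, 16, 14, 7, 6] end={s2,s20,s25,s3,s34,s35} — reject; 6/6 single-dels accept.
2 words, ⪯-incomp.

Antichain: [jrruj, jjrdbj].


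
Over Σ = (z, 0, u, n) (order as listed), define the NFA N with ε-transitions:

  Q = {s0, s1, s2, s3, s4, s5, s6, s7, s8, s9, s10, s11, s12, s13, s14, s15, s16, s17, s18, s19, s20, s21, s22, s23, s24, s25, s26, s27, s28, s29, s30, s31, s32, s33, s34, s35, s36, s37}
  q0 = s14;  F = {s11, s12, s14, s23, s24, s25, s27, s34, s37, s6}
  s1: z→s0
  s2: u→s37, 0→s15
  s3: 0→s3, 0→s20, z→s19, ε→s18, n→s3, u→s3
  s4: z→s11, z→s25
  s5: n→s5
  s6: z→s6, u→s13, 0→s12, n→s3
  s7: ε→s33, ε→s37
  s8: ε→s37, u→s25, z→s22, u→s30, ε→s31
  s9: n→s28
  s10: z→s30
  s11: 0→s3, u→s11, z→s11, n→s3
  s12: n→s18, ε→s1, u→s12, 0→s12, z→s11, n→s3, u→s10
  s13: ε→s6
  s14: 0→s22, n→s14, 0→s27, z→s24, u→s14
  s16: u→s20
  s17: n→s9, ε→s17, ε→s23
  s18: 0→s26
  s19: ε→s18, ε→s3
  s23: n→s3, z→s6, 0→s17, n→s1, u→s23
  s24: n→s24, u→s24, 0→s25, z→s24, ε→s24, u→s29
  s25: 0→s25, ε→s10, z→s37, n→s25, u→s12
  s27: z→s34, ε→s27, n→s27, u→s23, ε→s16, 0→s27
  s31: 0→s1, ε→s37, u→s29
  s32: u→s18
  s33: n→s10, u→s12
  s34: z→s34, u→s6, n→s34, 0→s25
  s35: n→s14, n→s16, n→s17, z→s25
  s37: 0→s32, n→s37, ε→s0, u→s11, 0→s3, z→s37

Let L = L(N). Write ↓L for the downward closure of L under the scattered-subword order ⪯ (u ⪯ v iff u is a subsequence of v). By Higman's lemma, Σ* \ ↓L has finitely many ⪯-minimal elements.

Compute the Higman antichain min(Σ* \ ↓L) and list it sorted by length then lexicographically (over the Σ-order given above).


|Q|=38, |F|=10, |δ|=91 (17 ε).
min D↑ (11 st, q0=0, F={9}): 0:z→1,0→2,u→0,n→0 1:z→1,0→3,u→1,n→1 2:z→4,0→2,u→5,n→2 3:z→6,0→3,u→7,n→3 4:z→4,0→3,u→8,n→4 5:z→8,0→5,u→5,n→9 6:z→6,0→9,u→10,n→6 7:z→10,0→7,u→7,n→9 8:z→8,0→7,u→8,n→9 9:z→9,0→9,u→9,n→9 10:z→10,0→9,u→10,n→9.
'0un': run [27, 24, 17, 9] end={s0,s1,s18,s19,s20,s26,s28,s3,s9} rej; 3/3 single-dels accept.
'z0z0': run [27, 19, 14, 10, 6] end={s18,s19,s20,s26,s3,s32} ∉↓L; 4/4 deletions ∈↓L.
2 obstructions.

A = [0un, z0z0].


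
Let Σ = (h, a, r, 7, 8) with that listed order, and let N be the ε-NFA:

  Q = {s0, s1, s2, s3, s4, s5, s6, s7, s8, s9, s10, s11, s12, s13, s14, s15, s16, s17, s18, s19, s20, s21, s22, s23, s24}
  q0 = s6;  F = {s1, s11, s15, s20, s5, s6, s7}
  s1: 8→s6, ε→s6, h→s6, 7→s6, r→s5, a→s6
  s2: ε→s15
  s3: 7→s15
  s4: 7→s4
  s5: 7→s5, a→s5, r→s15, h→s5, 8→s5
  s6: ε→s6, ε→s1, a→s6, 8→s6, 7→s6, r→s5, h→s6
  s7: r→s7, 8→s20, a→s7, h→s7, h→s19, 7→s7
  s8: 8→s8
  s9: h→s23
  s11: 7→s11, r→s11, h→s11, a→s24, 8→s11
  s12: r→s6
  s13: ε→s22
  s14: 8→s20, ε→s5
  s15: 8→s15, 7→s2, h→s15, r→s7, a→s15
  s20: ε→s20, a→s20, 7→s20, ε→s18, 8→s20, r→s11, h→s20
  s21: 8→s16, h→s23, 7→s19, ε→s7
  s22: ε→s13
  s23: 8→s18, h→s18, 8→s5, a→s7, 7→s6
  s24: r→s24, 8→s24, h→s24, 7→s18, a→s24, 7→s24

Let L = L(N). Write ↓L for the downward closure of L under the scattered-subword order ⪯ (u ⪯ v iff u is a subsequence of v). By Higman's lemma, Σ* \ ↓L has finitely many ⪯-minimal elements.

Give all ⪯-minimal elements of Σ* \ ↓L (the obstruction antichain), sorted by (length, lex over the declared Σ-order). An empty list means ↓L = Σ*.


|Q|=25, |F|=7, |δ|=66 (10 ε).
min D↑ (7 st, q0=0, F={6}): 0:h→0,a→0,r→1,7→0,8→0 1:h→1,a→1,r→2,7→1,8→1 2:h→2,a→2,r→3,7→2,8→2 3:h→3,a→3,r→3,7→3,8→4 4:h→4,a→4,r→5,7→4,8→4 5:h→5,a→6,r→5,7→5,8→5 6:h→6,a→6,r→6,7→6,8→6 [Hopcroft].
'rrr8ra': N↓-sim [11, 9, 8, 6, 4, 3, 2] end={s18,s24} rej; 6/6 del acc.
1 obstructions.

A = [rrr8ra].


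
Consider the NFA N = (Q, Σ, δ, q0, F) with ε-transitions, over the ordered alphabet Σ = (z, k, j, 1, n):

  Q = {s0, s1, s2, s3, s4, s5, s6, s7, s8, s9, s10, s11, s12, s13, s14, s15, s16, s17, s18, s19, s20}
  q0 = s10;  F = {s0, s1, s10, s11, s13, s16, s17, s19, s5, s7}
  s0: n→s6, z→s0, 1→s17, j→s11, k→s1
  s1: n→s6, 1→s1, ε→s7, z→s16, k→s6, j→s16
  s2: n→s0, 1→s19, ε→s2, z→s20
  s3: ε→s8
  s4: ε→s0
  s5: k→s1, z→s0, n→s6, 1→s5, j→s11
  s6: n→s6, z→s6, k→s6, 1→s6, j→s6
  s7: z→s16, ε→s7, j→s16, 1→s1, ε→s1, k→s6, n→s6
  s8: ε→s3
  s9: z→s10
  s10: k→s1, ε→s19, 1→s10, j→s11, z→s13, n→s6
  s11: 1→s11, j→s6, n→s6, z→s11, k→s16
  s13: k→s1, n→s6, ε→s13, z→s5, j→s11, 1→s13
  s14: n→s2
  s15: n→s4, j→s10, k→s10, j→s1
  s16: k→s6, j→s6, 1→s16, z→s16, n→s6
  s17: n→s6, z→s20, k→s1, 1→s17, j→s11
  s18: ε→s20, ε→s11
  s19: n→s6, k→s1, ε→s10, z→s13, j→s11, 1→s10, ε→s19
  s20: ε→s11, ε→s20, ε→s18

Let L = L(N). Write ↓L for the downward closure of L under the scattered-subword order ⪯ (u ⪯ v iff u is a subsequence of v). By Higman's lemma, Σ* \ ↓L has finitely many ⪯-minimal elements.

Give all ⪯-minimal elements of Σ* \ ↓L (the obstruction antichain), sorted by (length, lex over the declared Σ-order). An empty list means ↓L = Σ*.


min(Σ*\↓L) = [n, kk, jj, kzj, zzz1zj].

|Q|=21, |F|=10, |δ|=80 (16 ε).
min D↑ (9 st, q0=0, F={4}): 0:z→1,k→2,j→3,1→0,n→4 1:z→5,k→2,j→3,1→1,n→4 2:z→6,k→4,j→6,1→2,n→4 3:z→3,k→6,j→4,1→3,n→4 4:z→4,k→4,j→4,1→4,n→4 5:z→7,k→2,j→3,1→5,n→4 6:z→6,k→4,j→4,1→6,n→4 7:z→7,k→2,j→3,1→8,n→4 8:z→3,k→2,j→3,1→8,n→4 (ε-aug+det+¬).
'n': run [13, 1] end={s6} ∉↓L; 1/1 deletions ∈↓L.
'kk': run [13, 4, 1] end={s6} — reject; 2/2 del acc.
'jj': |S_i|=[13, 3, 1] end={s6} ∉↓L; 2/2 del acc.
'kzj': run [13, 4, 2, 1] end={s6} rej; 3/3 del acc.
'zzz1zj': run [13, 11, 10, 9, 8, 5, 1] end={s6} — reject; 6/6 deletions ∈↓L.
5 minimals (antichain).


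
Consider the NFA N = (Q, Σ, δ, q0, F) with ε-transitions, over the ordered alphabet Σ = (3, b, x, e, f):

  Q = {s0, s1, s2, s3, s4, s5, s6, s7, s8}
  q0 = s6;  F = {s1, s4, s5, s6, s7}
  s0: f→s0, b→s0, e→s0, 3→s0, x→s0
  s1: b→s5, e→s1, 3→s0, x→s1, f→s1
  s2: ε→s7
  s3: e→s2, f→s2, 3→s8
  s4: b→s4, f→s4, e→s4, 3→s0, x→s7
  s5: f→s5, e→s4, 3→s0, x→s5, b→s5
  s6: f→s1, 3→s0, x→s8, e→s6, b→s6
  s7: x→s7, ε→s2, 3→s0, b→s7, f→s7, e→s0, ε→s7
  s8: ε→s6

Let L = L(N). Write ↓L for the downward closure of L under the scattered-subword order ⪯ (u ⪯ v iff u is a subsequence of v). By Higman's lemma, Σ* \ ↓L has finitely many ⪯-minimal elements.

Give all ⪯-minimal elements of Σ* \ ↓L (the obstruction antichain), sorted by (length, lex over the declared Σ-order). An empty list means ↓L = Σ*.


min(Σ*\↓L) = [3, fbexe].

|Q|=9, |F|=5, |δ|=37 (4 ε).
min D↑ (6 st, q0=0, F={1}): 0:3→1,b→0,x→0,e→0,f→2 1:3→1,b→1,x→1,e→1,f→1 2:3→1,b→3,x→2,e→2,f→2 3:3→1,b→3,x→3,e→4,f→3 4:3→1,b→4,x→5,e→4,f→4 5:3→1,b→5,x→5,e→1,f→5.
'3': |S_i|=[8, 1] end={s0} ∉↓L; 1/1 del acc.
'fbexe': |S_i|=[8, 6, 5, 4, 3, 1] end={s0} rej; 5/5 single-dels accept.
2 minimals (antichain).


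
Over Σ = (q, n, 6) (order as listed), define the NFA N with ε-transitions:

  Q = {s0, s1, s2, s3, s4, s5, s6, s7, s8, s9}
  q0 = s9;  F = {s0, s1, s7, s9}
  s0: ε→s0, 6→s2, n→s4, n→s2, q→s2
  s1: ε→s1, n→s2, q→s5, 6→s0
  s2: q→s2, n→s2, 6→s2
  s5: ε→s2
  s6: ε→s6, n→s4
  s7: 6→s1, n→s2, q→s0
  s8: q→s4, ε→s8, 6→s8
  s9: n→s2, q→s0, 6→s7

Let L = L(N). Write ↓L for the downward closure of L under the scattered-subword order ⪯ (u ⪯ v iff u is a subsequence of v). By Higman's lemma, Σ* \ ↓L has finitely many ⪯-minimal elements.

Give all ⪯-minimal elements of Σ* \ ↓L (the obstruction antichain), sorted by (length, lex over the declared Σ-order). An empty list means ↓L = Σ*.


Antichain: [n, qq, q6, 66q, 6666].

|Q|=10, |F|=4, |δ|=24 (5 ε).
min D↑ (5 st, q0=0, F={2}): 0:q→1,n→2,6→3 1:q→2,n→2,6→2 2:q→2,n→2,6→2 3:q→1,n→2,6→4 4:q→2,n→2,6→1 (ε-aug+det+¬).
'n': run [7, 2] end={s2,s4} — reject; 1/1 single-dels accept.
'qq': |S_i|=[7, 4, 1] end={s2} ∉↓L; 2/2 del acc.
'q6': N↓-sim [7, 4, 1] end={s2} rej; 2/2 del acc.
'66q': run [7, 6, 5, 2] end={s2,s5} ∉↓L; 3/3 single-dels accept.
'6666': |S_i|=[7, 6, 5, 3, 1] end={s2} rej; 4/4 del acc.
5 minimals (antichain).


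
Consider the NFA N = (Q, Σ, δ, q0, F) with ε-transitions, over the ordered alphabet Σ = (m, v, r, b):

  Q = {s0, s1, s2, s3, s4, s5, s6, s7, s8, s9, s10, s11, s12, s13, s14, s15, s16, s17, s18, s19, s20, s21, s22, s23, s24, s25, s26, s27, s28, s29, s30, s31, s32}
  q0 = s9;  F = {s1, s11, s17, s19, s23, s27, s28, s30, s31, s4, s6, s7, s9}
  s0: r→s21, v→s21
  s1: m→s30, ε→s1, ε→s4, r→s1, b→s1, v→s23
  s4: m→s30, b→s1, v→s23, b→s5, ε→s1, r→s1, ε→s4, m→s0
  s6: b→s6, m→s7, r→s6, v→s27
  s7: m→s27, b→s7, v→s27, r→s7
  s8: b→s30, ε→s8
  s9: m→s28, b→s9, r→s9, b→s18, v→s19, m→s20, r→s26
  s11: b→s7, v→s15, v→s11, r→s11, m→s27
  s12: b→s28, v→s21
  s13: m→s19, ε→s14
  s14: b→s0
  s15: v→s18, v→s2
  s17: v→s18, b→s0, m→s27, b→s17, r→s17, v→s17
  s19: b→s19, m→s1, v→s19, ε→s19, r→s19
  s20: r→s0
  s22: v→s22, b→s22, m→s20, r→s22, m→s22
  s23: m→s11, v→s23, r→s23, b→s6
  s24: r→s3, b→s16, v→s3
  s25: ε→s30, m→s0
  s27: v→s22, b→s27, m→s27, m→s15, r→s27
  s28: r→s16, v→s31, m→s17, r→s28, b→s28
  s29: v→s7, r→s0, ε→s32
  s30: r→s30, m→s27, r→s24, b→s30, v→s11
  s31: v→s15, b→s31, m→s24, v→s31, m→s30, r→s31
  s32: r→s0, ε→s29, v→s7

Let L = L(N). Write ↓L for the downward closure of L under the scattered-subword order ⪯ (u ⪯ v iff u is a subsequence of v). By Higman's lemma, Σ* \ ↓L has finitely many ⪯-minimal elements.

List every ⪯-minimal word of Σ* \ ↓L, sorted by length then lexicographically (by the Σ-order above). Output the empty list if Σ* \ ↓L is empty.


Antichain: [mmmv, vmvbvv].

|Q|=33, |F|=13, |δ|=98 (10 ε).
min D↑ (13 st, q0=0, F={9}): 0:m→1,v→2,r→0,b→0 1:m→3,v→4,r→1,b→1 2:m→5,v→2,r→2,b→2 3:m→6,v→3,r→3,b→3 4:m→7,v→4,r→4,b→4 5:m→7,v→8,r→5,b→5 6:m→6,v→9,r→6,b→6 7:m→6,v→10,r→7,b→7 8:m→10,v→8,r→8,b→11 9:m→9,v→9,r→9,b→9 10:m→6,v→10,r→10,b→12 11:m→12,v→6,r→11,b→11 12:m→6,v→6,r→12,b→12.
'mmmv': |S_i|=[25, 22, 15, 8, 6] end={s0,s18,s2,s20,s21,s22} — reject; 4/4 deletions ∈↓L.
'vmvbvv': N↓-sim [25, 22, 19, 13, 10, 8, 6] end={s0,s18,s2,s20,s21,s22} — reject; 6/6 single-dels accept.
2 minimals (antichain).


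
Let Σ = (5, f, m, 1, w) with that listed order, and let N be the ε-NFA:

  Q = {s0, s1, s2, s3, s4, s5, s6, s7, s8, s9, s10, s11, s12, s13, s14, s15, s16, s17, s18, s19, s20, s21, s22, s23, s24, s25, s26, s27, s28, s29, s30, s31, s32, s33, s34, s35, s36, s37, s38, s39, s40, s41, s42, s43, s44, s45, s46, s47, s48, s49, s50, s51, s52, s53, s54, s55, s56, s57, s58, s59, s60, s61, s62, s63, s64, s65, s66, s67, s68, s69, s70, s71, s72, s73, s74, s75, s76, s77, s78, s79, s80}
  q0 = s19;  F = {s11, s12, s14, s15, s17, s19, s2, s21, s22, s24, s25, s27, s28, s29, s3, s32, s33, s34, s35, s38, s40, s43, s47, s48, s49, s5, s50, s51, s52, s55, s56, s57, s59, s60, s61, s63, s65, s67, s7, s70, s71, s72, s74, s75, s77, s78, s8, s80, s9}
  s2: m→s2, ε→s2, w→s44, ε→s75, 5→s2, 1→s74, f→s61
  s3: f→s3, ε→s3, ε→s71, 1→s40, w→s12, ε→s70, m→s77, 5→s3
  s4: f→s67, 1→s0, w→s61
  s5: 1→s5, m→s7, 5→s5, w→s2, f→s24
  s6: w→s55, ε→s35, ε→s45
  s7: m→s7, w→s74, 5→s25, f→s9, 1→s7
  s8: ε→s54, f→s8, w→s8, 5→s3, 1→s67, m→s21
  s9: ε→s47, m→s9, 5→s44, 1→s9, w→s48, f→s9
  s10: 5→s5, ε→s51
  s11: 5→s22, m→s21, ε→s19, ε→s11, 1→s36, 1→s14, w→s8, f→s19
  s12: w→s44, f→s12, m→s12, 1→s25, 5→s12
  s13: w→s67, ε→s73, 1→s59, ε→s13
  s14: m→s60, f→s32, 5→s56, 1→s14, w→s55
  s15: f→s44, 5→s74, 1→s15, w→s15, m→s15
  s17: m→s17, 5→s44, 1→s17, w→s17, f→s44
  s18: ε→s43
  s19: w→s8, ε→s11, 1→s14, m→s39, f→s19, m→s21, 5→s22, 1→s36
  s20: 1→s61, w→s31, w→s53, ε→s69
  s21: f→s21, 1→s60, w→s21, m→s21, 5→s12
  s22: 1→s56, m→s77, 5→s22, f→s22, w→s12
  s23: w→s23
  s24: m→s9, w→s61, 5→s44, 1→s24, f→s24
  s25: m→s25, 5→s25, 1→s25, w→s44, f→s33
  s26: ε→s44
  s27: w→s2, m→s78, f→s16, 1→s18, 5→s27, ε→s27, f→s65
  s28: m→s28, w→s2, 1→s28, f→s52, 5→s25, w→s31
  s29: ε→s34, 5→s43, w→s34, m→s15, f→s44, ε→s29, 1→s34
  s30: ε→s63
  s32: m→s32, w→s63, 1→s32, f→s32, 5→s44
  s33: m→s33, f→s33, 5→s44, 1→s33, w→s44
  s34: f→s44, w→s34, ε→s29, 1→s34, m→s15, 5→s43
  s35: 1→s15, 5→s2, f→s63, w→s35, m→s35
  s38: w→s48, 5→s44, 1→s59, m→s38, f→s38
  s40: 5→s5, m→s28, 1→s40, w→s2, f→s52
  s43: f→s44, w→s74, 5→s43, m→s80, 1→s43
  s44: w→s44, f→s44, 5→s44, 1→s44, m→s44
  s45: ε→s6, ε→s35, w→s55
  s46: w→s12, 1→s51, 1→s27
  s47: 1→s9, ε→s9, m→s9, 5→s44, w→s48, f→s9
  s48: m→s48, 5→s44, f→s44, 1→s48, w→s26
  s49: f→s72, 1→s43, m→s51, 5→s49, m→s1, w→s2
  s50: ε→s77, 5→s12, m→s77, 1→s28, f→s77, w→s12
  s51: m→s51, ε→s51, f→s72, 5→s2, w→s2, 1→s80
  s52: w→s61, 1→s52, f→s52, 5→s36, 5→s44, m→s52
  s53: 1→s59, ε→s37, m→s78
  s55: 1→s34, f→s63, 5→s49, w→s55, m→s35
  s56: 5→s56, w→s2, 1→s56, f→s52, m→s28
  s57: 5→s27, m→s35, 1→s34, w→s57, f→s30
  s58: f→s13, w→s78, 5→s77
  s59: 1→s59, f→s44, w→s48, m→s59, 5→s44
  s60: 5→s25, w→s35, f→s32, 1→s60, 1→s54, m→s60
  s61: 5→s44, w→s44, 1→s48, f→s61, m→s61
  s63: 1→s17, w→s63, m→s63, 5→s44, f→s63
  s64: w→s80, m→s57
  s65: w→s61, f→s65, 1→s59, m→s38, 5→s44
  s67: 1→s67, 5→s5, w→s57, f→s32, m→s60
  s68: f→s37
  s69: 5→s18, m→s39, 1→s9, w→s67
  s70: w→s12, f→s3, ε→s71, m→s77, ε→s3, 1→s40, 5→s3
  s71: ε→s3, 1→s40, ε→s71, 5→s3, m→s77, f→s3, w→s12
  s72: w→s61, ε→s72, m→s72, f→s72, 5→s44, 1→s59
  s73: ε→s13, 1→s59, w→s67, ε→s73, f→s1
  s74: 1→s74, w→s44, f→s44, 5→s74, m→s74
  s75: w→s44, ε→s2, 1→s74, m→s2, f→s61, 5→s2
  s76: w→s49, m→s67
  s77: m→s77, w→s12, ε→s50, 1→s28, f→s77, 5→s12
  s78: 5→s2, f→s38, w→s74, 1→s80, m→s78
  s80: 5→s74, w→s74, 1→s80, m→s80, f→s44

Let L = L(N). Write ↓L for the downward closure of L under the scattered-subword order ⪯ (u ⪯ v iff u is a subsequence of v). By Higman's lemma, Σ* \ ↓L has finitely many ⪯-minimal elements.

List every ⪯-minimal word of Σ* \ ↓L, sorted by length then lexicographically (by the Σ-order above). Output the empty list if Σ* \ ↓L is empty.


|Q|=81, |F|=49, |δ|=328 (38 ε).
min D↑ (43 st, q0=0, F={17}): 0:5→1,f→0,m→2,1→3,w→4 1:5→1,f→1,m→5,1→6,w→7 2:5→7,f→2,m→2,1→8,w→2 3:5→6,f→9,m→8,1→3,w→10 4:5→11,f→4,m→2,1→12,w→4 5:5→7,f→5,m→5,1→13,w→7 6:5→6,f→14,m→13,1→6,w→15 7:5→7,f→7,m→7,1→16,w→17 8:5→16,f→9,m→8,1→8,w→18 9:5→17,f→9,m→9,1→9,w→19 10:5→20,f→19,m→18,1→21,w→10 11:5→11,f→11,m→5,1→22,w→7 12:5→23,f→9,m→8,1→12,w→24 13:5→16,f→14,m→13,1→13,w→15 14:5→17,f→14,m→14,1→14,w→25 15:5→15,f→25,m→15,1→26,w→17 16:5→16,f→27,m→16,1→16,w→17 17:5→17,f→17,m→17,1→17,w→17 18:5→15,f→19,m→18,1→28,w→18 19:5→17,f→19,m→19,1→29,w→19 20:5→20,f→30,m→31,1→32,w→15 21:5→32,f→17,m→28,1→21,w→21 22:5→23,f→14,m→13,1→22,w→15 23:5→23,f→33,m→34,1→23,w→15 24:5→35,f→19,m→18,1→21,w→24 25:5→17,f→25,m→25,1→36,w→17 26:5→26,f→17,m→26,1→26,w→17 27:5→17,f→27,m→27,1→27,w→17 28:5→26,f→17,m→28,1→28,w→28 29:5→17,f→17,m→29,1→29,w→29 30:5→17,f→30,m→30,1→37,w→25 31:5→15,f→30,m→31,1→38,w→15 32:5→32,f→17,m→38,1→32,w→26 33:5→17,f→33,m→39,1→33,w→25 34:5→16,f→39,m→34,1→34,w→26 35:5→35,f→40,m→41,1→32,w→15 36:5→17,f→17,m→36,1→36,w→17 37:5→17,f→17,m→37,1→37,w→36 38:5→26,f→17,m→38,1→38,w→26 39:5→17,f→39,m→39,1→39,w→36 40:5→17,f→40,m→42,1→37,w→25 41:5→15,f→42,m→41,1→38,w→26 42:5→17,f→42,m→42,1→37,w→36 [Hopcroft].
'5ww': run [59, 40, 11, 2] end={s26,s44} rej; 3/3 del acc.
'm5w': run [59, 35, 11, 2] end={s26,s44} rej; 3/3 del acc.
'1f5': N↓-sim [59, 47, 19, 2] end={s36,s44} ∉↓L; 3/3 deletions ∈↓L.
'1w1f': |S_i|=[59, 47, 30, 12, 1] end={s44} rej; 4/4 del acc.
'w15mwf': |S_i|=[59, 53, 40, 24, 16, 4, 1] end={s44} — reject; 6/6 single-dels accept.
5 minimals (antichain).

Antichain: [5ww, m5w, 1f5, 1w1f, w15mwf].
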